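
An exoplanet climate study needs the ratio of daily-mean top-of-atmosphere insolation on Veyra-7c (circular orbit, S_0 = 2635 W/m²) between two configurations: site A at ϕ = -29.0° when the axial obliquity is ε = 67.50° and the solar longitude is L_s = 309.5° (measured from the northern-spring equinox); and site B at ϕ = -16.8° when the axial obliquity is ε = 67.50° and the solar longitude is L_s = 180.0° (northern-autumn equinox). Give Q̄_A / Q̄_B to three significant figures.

— Configuration A (ϕ=-29.0°):
Solar declination: sin δ = sin ε · sin L_s = sin 67.50° × sin 309.5° = -0.71289, so δ = -45.470°.
cos h₀ = −tan(-29.0°) tan(-45.470°) = -0.5635, h₀ = 2.1694 rad.
Bracket: h₀ sin ϕ sin δ + cos ϕ cos δ sin h₀ = 2.1694×-0.48481×-0.71289 + 0.87462×0.70128×0.82613 = 0.749780 + 0.506710 = 1.256490.
Q̄ = (S_0/π) × [bracket] = (2635/π) × 1.256490 = 1053.9 W/m².
— Configuration B (ϕ=-16.8°):
Solar declination: sin δ = sin ε · sin L_s = sin 67.50° × sin 180.0° = 0.00000, so δ = +0.000°.
cos h₀ = −tan(-16.8°) tan(+0.000°) = 0.0000, h₀ = 1.5708 rad.
Bracket: h₀ sin ϕ sin δ + cos ϕ cos δ sin h₀ = 1.5708×-0.28903×0.00000 + 0.95732×1.00000×1.00000 = -0.000000 + 0.957320 = 0.957320.
Q̄ = (S_0/π) × [bracket] = (2635/π) × 0.957320 = 802.95 W/m².
Ratio Q̄_A / Q̄_B = 1053.9 / 802.95 = 1.313.

Q̄_A / Q̄_B ≈ 1.31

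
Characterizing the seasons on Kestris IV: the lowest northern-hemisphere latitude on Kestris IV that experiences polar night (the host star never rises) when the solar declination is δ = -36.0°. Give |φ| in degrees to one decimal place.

|φ| = 54.0°

Polar night requires cos H₀ = −tan φ tan δ ≥ 1, i.e. tan φ tan δ ≤ −1.
The boundary is |tan φ| · |tan δ| = 1, so |φ| = 90° − |δ| = 90° − 36.0° = 54.0° in the northern hemisphere.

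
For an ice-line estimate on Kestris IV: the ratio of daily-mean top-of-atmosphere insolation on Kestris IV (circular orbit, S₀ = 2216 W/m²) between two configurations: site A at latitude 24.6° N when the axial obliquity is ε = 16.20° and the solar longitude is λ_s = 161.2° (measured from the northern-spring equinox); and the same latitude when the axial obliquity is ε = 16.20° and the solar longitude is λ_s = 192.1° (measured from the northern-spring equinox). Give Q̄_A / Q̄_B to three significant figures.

Q̄_A / Q̄_B ≈ 1.11

— Configuration A (φ=+24.6°):
Solar declination: sin δ = sin ε · sin λ_s = sin 16.20° × sin 161.2° = 0.08991, so δ = +5.158°.
cos H₀ = −tan(+24.6°) tan(+5.158°) = -0.0413, H₀ = 1.6121 rad.
Bracket: H₀ sin φ sin δ + cos φ cos δ sin H₀ = 1.6121×0.41628×0.08991 + 0.90924×0.99595×0.99915 = 0.060337 + 0.904788 = 0.965125.
Q̄ = (S₀/π) × [bracket] = (2216/π) × 0.965125 = 680.77 W/m².
— Configuration B (φ=+24.6°):
Solar declination: sin δ = sin ε · sin λ_s = sin 16.20° × sin 192.1° = -0.05848, so δ = -3.353°.
cos H₀ = −tan(+24.6°) tan(-3.353°) = 0.0268, H₀ = 1.5440 rad.
Bracket: H₀ sin φ sin δ + cos φ cos δ sin H₀ = 1.5440×0.41628×-0.05848 + 0.90924×0.99829×0.99964 = -0.037587 + 0.907358 = 0.869771.
Q̄ = (S₀/π) × [bracket] = (2216/π) × 0.869771 = 613.51 W/m².
Ratio Q̄_A / Q̄_B = 680.77 / 613.51 = 1.110.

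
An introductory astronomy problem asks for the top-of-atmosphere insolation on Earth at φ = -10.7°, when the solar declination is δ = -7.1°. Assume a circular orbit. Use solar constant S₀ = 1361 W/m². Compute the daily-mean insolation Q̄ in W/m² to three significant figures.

cos H₀ = −tan(-10.7°) tan(-7.100°) = -0.0235, H₀ = 1.5943 rad.
Bracket: H₀ sin φ sin δ + cos φ cos δ sin H₀ = 1.5943×-0.18567×-0.12360 + 0.98261×0.99233×0.99972 = 0.036587 + 0.974800 = 1.011387.
Q̄ = (S₀/π) × [bracket] = (1361/π) × 1.011387 = 438.2 W/m².

Q̄ ≈ 438 W/m²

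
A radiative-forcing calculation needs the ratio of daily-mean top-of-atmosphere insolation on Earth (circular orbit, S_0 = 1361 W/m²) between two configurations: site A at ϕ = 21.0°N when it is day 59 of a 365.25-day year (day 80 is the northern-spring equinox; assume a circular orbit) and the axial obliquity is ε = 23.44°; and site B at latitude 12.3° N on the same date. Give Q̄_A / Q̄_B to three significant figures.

Q̄_A / Q̄_B ≈ 0.919

— Configuration A (ϕ=+21.0°):
Solar longitude: L_s = 360° × (59 − 80)/365.25 = -20.698°, i.e. -20.698° + 360° = 339.302°.
sin δ = sin 23.44° × sin 339.302° = -0.14060, so δ = -8.082°.
cos h₀ = −tan(+21.0°) tan(-8.082°) = 0.0545, h₀ = 1.5163 rad.
Bracket: h₀ sin ϕ sin δ + cos ϕ cos δ sin h₀ = 1.5163×0.35837×-0.14060 + 0.93358×0.99007×0.99851 = -0.076402 + 0.922932 = 0.846530.
Q̄ = (S_0/π) × [bracket] = (1361/π) × 0.846530 = 366.73 W/m².
— Configuration B (ϕ=+12.3°):
cos h₀ = −tan(+12.3°) tan(-8.082°) = 0.0310, h₀ = 1.5398 rad.
Bracket: h₀ sin ϕ sin δ + cos ϕ cos δ sin h₀ = 1.5398×0.21303×-0.14060 + 0.97705×0.99007×0.99952 = -0.046120 + 0.966884 = 0.920764.
Q̄ = (S_0/π) × [bracket] = (1361/π) × 0.920764 = 398.89 W/m².
Ratio Q̄_A / Q̄_B = 366.73 / 398.89 = 0.9194.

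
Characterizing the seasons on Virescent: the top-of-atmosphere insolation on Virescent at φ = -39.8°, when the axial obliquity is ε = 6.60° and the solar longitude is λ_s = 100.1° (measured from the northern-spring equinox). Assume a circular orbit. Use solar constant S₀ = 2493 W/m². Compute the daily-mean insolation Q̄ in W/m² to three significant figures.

Q̄ ≈ 518 W/m²

Solar declination: sin δ = sin ε · sin λ_s = sin 6.60° × sin 100.1° = 0.11316, so δ = +6.497°.
cos H₀ = −tan(-39.8°) tan(+6.497°) = 0.0949, H₀ = 1.4758 rad.
Bracket: H₀ sin φ sin δ + cos φ cos δ sin H₀ = 1.4758×-0.64011×0.11316 + 0.76828×0.99358×0.99549 = -0.106899 + 0.759905 = 0.653006.
Q̄ = (S₀/π) × [bracket] = (2493/π) × 0.653006 = 518.2 W/m².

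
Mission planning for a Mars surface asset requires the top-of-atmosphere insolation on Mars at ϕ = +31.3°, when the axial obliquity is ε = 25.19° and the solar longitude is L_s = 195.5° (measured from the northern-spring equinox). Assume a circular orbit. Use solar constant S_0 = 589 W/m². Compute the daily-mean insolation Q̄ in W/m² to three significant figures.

Solar declination: sin δ = sin ε · sin L_s = sin 25.19° × sin 195.5° = -0.11374, so δ = -6.531°.
cos h₀ = −tan(+31.3°) tan(-6.531°) = 0.0696, h₀ = 1.5011 rad.
Bracket: h₀ sin ϕ sin δ + cos ϕ cos δ sin h₀ = 1.5011×0.51952×-0.11374 + 0.85446×0.99351×0.99757 = -0.088700 + 0.846852 = 0.758152.
Q̄ = (S_0/π) × [bracket] = (589/π) × 0.758152 = 142.1 W/m².

Q̄ ≈ 142 W/m²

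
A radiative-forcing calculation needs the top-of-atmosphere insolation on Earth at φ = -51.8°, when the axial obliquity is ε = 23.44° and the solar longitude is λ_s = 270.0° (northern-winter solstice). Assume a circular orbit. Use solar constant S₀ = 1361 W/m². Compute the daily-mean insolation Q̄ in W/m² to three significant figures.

Solar declination: sin δ = sin ε · sin λ_s = sin 23.44° × sin 270.0° = -0.39779, so δ = -23.440°.
cos H₀ = −tan(-51.8°) tan(-23.440°) = -0.5510, H₀ = 2.1543 rad.
Bracket: H₀ sin φ sin δ + cos φ cos δ sin H₀ = 2.1543×-0.78586×-0.39779 + 0.61841×0.91748×0.83453 = 0.673450 + 0.473495 = 1.146945.
Q̄ = (S₀/π) × [bracket] = (1361/π) × 1.146945 = 496.9 W/m².

Q̄ ≈ 497 W/m²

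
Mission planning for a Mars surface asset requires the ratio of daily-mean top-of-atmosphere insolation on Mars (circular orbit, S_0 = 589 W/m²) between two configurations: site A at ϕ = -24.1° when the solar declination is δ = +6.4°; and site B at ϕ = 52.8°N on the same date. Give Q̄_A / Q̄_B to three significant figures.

— Configuration A (ϕ=-24.1°):
cos h₀ = −tan(-24.1°) tan(+6.400°) = 0.0502, h₀ = 1.5206 rad.
Bracket: h₀ sin ϕ sin δ + cos ϕ cos δ sin h₀ = 1.5206×-0.40833×0.11147 + 0.91283×0.99377×0.99874 = -0.069212 + 0.906000 = 0.836788.
Q̄ = (S_0/π) × [bracket] = (589/π) × 0.836788 = 156.88 W/m².
— Configuration B (ϕ=+52.8°):
cos h₀ = −tan(+52.8°) tan(+6.400°) = -0.1478, h₀ = 1.7191 rad.
Bracket: h₀ sin ϕ sin δ + cos ϕ cos δ sin h₀ = 1.7191×0.79653×0.11147 + 0.60460×0.99377×0.98902 = 0.152638 + 0.594236 = 0.746874.
Q̄ = (S_0/π) × [bracket] = (589/π) × 0.746874 = 140.03 W/m².
Ratio Q̄_A / Q̄_B = 156.88 / 140.03 = 1.120.

Q̄_A / Q̄_B ≈ 1.12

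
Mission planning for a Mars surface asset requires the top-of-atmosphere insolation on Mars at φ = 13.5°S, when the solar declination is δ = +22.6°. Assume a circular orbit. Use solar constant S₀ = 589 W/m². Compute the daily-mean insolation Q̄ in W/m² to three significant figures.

cos H₀ = −tan(-13.5°) tan(+22.600°) = 0.0999, H₀ = 1.4707 rad.
Bracket: H₀ sin φ sin δ + cos φ cos δ sin H₀ = 1.4707×-0.23345×0.38430 + 0.97237×0.92321×0.99499 = -0.131944 + 0.893204 = 0.761260.
Q̄ = (S₀/π) × [bracket] = (589/π) × 0.761260 = 142.7 W/m².

Q̄ ≈ 143 W/m²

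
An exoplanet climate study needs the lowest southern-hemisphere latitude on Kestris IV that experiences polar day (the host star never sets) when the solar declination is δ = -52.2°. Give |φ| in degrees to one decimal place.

|φ| = 37.8°

Polar day requires cos H₀ = −tan φ tan δ ≤ −1, i.e. tan φ tan δ ≥ 1.
The boundary is |tan φ| · |tan δ| = 1, so |φ| = 90° − |δ| = 90° − 52.2° = 37.8° in the southern hemisphere.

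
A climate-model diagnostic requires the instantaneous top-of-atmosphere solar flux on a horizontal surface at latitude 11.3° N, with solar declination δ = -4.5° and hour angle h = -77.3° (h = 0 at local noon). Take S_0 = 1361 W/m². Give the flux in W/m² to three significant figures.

272 W/m²

cos θ_z = sin ϕ sin δ + cos ϕ cos δ cos h = -0.015374 + 0.214920 = 0.199546.
Flux = S_0 · cos θ_z = 1361 × 0.199546 = 271.6 W/m².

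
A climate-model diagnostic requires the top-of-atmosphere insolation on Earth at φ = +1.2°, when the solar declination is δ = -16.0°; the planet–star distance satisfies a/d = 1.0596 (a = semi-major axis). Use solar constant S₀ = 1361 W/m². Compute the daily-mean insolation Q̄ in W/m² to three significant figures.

cos H₀ = −tan(+1.2°) tan(-16.000°) = 0.0060, H₀ = 1.5648 rad.
Bracket: H₀ sin φ sin δ + cos φ cos δ sin H₀ = 1.5648×0.02094×-0.27564 + 0.99978×0.96126×0.99998 = -0.009032 + 0.961029 = 0.951997.
Inverse-square distance factor (a/d)² = 1.0596² = 1.122752.
Q̄ = (S₀/π) × 1.122752 × [bracket] = (1361/π) × 1.122752 × 0.951997 = 463.0 W/m².

Q̄ ≈ 463 W/m²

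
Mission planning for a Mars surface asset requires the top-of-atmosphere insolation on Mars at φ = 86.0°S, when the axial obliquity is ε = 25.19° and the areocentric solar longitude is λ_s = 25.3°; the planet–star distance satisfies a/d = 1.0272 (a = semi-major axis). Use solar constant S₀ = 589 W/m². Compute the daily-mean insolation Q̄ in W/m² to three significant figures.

Q̄ ≈ 0.00 W/m²

sin δ = sin 25.19° × sin 25.3° = 0.18189, so δ = +10.480°.
cos H₀ = −tan(-86.0°) tan(+10.480°) = 2.6453 ≥ 1 ⇒ polar night, H₀ = 0 and Q̄ = 0.
Inverse-square distance factor (a/d)² = 1.0272² = 1.055140.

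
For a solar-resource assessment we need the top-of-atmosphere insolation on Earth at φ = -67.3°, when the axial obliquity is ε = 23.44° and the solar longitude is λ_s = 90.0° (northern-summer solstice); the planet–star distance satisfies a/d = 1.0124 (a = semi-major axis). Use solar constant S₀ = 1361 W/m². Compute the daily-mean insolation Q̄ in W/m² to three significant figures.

Solar declination: sin δ = sin ε · sin λ_s = sin 23.44° × sin 90.0° = 0.39779, so δ = +23.440°.
cos H₀ = −tan(-67.3°) tan(+23.440°) = 1.0365 ≥ 1 ⇒ polar night, H₀ = 0 and Q̄ = 0.
Inverse-square distance factor (a/d)² = 1.0124² = 1.024954.

Q̄ ≈ 0.00 W/m²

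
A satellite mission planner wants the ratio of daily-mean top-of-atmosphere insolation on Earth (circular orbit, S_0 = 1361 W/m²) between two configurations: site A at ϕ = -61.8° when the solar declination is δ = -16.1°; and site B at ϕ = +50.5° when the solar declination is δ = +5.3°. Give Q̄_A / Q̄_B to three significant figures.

Q̄_A / Q̄_B ≈ 1.21

— Configuration A (ϕ=-61.8°):
cos h₀ = −tan(-61.8°) tan(-16.100°) = -0.5383, h₀ = 2.1392 rad.
Bracket: h₀ sin ϕ sin δ + cos ϕ cos δ sin h₀ = 2.1392×-0.88130×-0.27731 + 0.47255×0.96078×0.84275 = 0.522806 + 0.382622 = 0.905428.
Q̄ = (S_0/π) × [bracket] = (1361/π) × 0.905428 = 392.25 W/m².
— Configuration B (ϕ=+50.5°):
cos h₀ = −tan(+50.5°) tan(+5.300°) = -0.1125, h₀ = 1.6836 rad.
Bracket: h₀ sin ϕ sin δ + cos ϕ cos δ sin h₀ = 1.6836×0.77162×0.09237 + 0.63608×0.99572×0.99365 = 0.119998 + 0.629336 = 0.749334.
Q̄ = (S_0/π) × [bracket] = (1361/π) × 0.749334 = 324.63 W/m².
Ratio Q̄_A / Q̄_B = 392.25 / 324.63 = 1.208.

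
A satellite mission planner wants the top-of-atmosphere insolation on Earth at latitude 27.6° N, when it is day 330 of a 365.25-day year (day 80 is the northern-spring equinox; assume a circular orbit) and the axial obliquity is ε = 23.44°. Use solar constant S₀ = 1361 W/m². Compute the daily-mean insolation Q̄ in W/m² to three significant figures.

Q̄ ≈ 250 W/m²

Solar longitude: λ_s = 360° × (330 − 80)/365.25 = 246.407°.
sin δ = sin 23.44° × sin 246.407° = -0.36454, so δ = -21.379°.
cos H₀ = −tan(+27.6°) tan(-21.379°) = 0.2047, H₀ = 1.3647 rad.
Bracket: H₀ sin φ sin δ + cos φ cos δ sin H₀ = 1.3647×0.46330×-0.36454 + 0.88620×0.93119×0.97883 = -0.230486 + 0.807751 = 0.577265.
Q̄ = (S₀/π) × [bracket] = (1361/π) × 0.577265 = 250.1 W/m².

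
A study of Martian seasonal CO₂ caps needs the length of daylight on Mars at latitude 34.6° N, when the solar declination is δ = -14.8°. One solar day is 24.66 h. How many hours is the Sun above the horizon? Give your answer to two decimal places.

cos h₀ = −tan ϕ · tan δ = −tan(+34.6°) × tan(-14.800°) = 0.1823, so h₀ = 1.3875 rad = 79.50°.
Daylight = 2h₀/(2π) × 24.66 h = (1.3875/π) × 24.66 = 10.89 h.

10.89 h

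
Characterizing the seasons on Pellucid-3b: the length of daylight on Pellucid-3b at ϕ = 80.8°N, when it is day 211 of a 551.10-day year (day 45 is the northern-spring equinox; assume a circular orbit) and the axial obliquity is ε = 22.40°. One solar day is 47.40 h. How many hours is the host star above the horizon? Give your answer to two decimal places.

47.40 h

Solar longitude: L_s = 360° × (211 − 45)/551.10 = 108.438°.
sin δ = sin 22.40° × sin 108.438° = 0.36151, so δ = +21.193°.
Sunrise equation: cos h₀ = −tan ϕ · tan δ = -2.3939 ≤ −1, so the host star never sets (polar day) and h₀ = π.
Daylight = 2h₀/(2π) × 47.40 h = (3.1416/π) × 47.40 = 47.40 h.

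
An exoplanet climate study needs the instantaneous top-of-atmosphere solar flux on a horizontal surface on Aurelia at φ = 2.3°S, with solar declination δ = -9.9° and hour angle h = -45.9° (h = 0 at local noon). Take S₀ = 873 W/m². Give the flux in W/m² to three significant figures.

604 W/m²

cos θ_z = sin φ sin δ + cos φ cos δ cos h = 0.006900 + 0.684998 = 0.691898.
Flux = S₀ · cos θ_z = 873 × 0.691898 = 604.0 W/m².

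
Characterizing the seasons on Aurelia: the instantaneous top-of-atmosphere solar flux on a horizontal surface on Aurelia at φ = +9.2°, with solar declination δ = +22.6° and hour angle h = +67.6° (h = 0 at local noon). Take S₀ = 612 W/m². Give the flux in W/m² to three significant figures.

cos θ_z = sin φ sin δ + cos φ cos δ cos h = 0.061442 + 0.347282 = 0.408724.
Flux = S₀ · cos θ_z = 612 × 0.408724 = 250.1 W/m².

250 W/m²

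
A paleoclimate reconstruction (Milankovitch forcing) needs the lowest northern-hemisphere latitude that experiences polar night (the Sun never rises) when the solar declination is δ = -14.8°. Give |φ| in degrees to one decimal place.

|φ| = 75.2°

Polar night requires cos H₀ = −tan φ tan δ ≥ 1, i.e. tan φ tan δ ≤ −1.
The boundary is |tan φ| · |tan δ| = 1, so |φ| = 90° − |δ| = 90° − 14.8° = 75.2° in the northern hemisphere.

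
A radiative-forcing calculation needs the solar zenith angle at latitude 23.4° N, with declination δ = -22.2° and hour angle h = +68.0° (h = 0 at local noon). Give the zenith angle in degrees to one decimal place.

cos θ_z = sin φ sin δ + cos φ cos δ cos h = -0.150059 + 0.318311 = 0.168252.
θ_z = arccos(0.168252) = 80.3°.

θ_z = 80.3°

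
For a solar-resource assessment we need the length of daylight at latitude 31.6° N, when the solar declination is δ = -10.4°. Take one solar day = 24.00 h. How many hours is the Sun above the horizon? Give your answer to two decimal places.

cos h₀ = −tan ϕ · tan δ = −tan(+31.6°) × tan(-10.400°) = 0.1129, so h₀ = 1.4576 rad = 83.52°.
Daylight = 2h₀/(2π) × 24.00 h = (1.4576/π) × 24.00 = 11.14 h.

11.14 h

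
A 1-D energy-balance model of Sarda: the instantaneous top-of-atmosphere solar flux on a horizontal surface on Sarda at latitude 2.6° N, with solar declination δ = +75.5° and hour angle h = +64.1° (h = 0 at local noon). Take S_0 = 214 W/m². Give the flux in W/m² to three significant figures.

32.8 W/m²

cos θ_z = sin ϕ sin δ + cos ϕ cos δ cos h = 0.043918 + 0.109254 = 0.153172.
Flux = S_0 · cos θ_z = 214 × 0.153172 = 32.78 W/m².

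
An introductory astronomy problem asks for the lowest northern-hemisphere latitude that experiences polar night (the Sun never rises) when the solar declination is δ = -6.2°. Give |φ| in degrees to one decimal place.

|φ| = 83.8°

Polar night requires cos H₀ = −tan φ tan δ ≥ 1, i.e. tan φ tan δ ≤ −1.
The boundary is |tan φ| · |tan δ| = 1, so |φ| = 90° − |δ| = 90° − 6.2° = 83.8° in the northern hemisphere.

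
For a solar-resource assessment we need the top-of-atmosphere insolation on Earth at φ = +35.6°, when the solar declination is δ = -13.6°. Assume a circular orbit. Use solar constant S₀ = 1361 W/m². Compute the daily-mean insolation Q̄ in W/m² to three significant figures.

Q̄ ≈ 254 W/m²

cos H₀ = −tan(+35.6°) tan(-13.600°) = 0.1732, H₀ = 1.3967 rad.
Bracket: H₀ sin φ sin δ + cos φ cos δ sin H₀ = 1.3967×0.58212×-0.23514 + 0.81310×0.97196×0.98489 = -0.191180 + 0.778359 = 0.587179.
Q̄ = (S₀/π) × [bracket] = (1361/π) × 0.587179 = 254.4 W/m².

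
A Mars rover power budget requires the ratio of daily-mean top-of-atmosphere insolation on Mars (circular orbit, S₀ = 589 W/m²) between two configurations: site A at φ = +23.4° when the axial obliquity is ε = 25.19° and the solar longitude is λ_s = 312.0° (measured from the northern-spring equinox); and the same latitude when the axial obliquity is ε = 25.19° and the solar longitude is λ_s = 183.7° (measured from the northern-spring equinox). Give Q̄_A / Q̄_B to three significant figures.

Q̄_A / Q̄_B ≈ 0.758

— Configuration A (φ=+23.4°):
Solar declination: sin δ = sin ε · sin λ_s = sin 25.19° × sin 312.0° = -0.31630, so δ = -18.439°.
cos H₀ = −tan(+23.4°) tan(-18.439°) = 0.1443, H₀ = 1.4260 rad.
Bracket: H₀ sin φ sin δ + cos φ cos δ sin H₀ = 1.4260×0.39715×-0.31630 + 0.91775×0.94866×0.98954 = -0.179132 + 0.861526 = 0.682394.
Q̄ = (S₀/π) × [bracket] = (589/π) × 0.682394 = 127.94 W/m².
— Configuration B (φ=+23.4°):
Solar declination: sin δ = sin ε · sin λ_s = sin 25.19° × sin 183.7° = -0.02747, so δ = -1.574°.
cos H₀ = −tan(+23.4°) tan(-1.574°) = 0.0119, H₀ = 1.5589 rad.
Bracket: H₀ sin φ sin δ + cos φ cos δ sin H₀ = 1.5589×0.39715×-0.02747 + 0.91775×0.99962×0.99993 = -0.017007 + 0.917337 = 0.900330.
Q̄ = (S₀/π) × [bracket] = (589/π) × 0.900330 = 168.80 W/m².
Ratio Q̄_A / Q̄_B = 127.94 / 168.80 = 0.7579.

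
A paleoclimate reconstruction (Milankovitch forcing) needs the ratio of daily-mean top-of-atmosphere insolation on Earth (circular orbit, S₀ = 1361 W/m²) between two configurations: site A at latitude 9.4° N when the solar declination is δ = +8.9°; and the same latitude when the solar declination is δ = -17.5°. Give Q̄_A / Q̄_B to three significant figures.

Q̄_A / Q̄_B ≈ 1.17

— Configuration A (φ=+9.4°):
cos H₀ = −tan(+9.4°) tan(+8.900°) = -0.0259, H₀ = 1.5967 rad.
Bracket: H₀ sin φ sin δ + cos φ cos δ sin H₀ = 1.5967×0.16333×0.15471 + 0.98657×0.98796×0.99966 = 0.040347 + 0.974360 = 1.014707.
Q̄ = (S₀/π) × [bracket] = (1361/π) × 1.014707 = 439.59 W/m².
— Configuration B (φ=+9.4°):
cos H₀ = −tan(+9.4°) tan(-17.500°) = 0.0522, H₀ = 1.5186 rad.
Bracket: H₀ sin φ sin δ + cos φ cos δ sin H₀ = 1.5186×0.16333×-0.30071 + 0.98657×0.95372×0.99864 = -0.074586 + 0.939632 = 0.865046.
Q̄ = (S₀/π) × [bracket] = (1361/π) × 0.865046 = 374.76 W/m².
Ratio Q̄_A / Q̄_B = 439.59 / 374.76 = 1.173.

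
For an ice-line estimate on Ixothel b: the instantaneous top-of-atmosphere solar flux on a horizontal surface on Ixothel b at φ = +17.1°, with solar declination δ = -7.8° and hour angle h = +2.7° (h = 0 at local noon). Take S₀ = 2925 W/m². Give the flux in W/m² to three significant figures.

cos θ_z = sin φ sin δ + cos φ cos δ cos h = -0.039906 + 0.945899 = 0.905993.
Flux = S₀ · cos θ_z = 2925 × 0.905993 = 2650 W/m².

2.65e+03 W/m²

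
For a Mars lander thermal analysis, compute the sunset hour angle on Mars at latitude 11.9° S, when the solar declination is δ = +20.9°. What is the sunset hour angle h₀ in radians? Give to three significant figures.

h₀ = 1.49 rad

cos h₀ = −tan ϕ · tan δ = −tan(-11.9°) × tan(+20.900°) = 0.0805, so h₀ = 1.4902 rad = 85.38°.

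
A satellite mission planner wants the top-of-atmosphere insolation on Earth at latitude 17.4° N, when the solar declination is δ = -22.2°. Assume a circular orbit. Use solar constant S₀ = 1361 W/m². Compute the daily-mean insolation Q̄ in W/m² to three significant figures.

Q̄ ≈ 309 W/m²

cos H₀ = −tan(+17.4°) tan(-22.200°) = 0.1279, H₀ = 1.4426 rad.
Bracket: H₀ sin φ sin δ + cos φ cos δ sin H₀ = 1.4426×0.29904×-0.37784 + 0.95424×0.92587×0.99179 = -0.162998 + 0.876249 = 0.713251.
Q̄ = (S₀/π) × [bracket] = (1361/π) × 0.713251 = 309.0 W/m².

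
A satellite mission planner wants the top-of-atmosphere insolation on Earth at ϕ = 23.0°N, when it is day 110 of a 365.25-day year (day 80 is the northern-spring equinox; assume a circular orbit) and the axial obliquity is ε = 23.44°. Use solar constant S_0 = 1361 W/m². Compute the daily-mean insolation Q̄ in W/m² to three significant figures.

Q̄ ≈ 445 W/m²

Solar longitude: L_s = 360° × (110 − 80)/365.25 = 29.569°.
sin δ = sin 23.44° × sin 29.569° = 0.19630, so δ = +11.320°.
cos h₀ = −tan(+23.0°) tan(+11.320°) = -0.0850, h₀ = 1.6559 rad.
Bracket: h₀ sin ϕ sin δ + cos ϕ cos δ sin h₀ = 1.6559×0.39073×0.19630 + 0.92050×0.98054×0.99638 = 0.127008 + 0.899320 = 1.026328.
Q̄ = (S_0/π) × [bracket] = (1361/π) × 1.026328 = 444.6 W/m².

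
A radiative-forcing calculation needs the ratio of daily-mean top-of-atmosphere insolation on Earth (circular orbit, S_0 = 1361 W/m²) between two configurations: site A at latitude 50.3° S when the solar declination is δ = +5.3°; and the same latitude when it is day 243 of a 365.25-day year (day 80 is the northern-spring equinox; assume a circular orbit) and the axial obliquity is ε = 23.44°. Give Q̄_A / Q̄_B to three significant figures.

Q̄_A / Q̄_B ≈ 1.10

— Configuration A (ϕ=-50.3°):
cos h₀ = −tan(-50.3°) tan(+5.300°) = 0.1117, h₀ = 1.4588 rad.
Bracket: h₀ sin ϕ sin δ + cos ϕ cos δ sin h₀ = 1.4588×-0.76940×0.09237 + 0.63877×0.99572×0.99374 = -0.103676 + 0.632054 = 0.528378.
Q̄ = (S_0/π) × [bracket] = (1361/π) × 0.528378 = 228.90 W/m².
— Configuration B (ϕ=-50.3°):
Solar longitude: L_s = 360° × (243 − 80)/365.25 = 160.657°.
sin δ = sin 23.44° × sin 160.657° = 0.13176, so δ = +7.571°.
cos h₀ = −tan(-50.3°) tan(+7.571°) = 0.1601, h₀ = 1.4100 rad.
Bracket: h₀ sin ϕ sin δ + cos ϕ cos δ sin h₀ = 1.4100×-0.76940×0.13176 + 0.63877×0.99128×0.98710 = -0.142940 + 0.625032 = 0.482092.
Q̄ = (S_0/π) × [bracket] = (1361/π) × 0.482092 = 208.85 W/m².
Ratio Q̄_A / Q̄_B = 228.90 / 208.85 = 1.096.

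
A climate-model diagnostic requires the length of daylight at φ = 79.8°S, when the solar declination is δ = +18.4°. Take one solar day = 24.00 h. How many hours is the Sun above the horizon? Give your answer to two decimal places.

0.00 h

cos H₀ = −tan φ · tan δ = 1.8488 ≥ 1, so the Sun never rises (polar night) and H₀ = 0.
Daylight = 2H₀/(2π) × 24.00 h = (0.0000/π) × 24.00 = 0.00 h.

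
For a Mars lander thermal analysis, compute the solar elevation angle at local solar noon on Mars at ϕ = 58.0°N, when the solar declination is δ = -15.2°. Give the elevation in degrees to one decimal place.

At local noon the hour angle is zero, so the zenith angle equals |ϕ − δ| = |+58.0° − (-15.200°)| = 73.200°.
Elevation = 90° − 73.200° = 16.8°.

16.8°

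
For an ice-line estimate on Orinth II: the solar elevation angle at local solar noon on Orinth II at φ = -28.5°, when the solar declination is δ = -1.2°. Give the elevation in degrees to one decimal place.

At local noon the hour angle is zero, so the zenith angle equals |φ − δ| = |-28.5° − (-1.200°)| = 27.300°.
Elevation = 90° − 27.300° = 62.7°.

62.7°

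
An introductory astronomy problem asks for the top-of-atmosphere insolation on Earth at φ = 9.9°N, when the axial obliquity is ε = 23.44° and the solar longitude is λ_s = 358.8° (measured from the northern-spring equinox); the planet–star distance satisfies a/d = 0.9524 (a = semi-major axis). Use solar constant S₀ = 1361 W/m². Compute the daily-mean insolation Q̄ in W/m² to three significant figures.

Solar declination: sin δ = sin ε · sin λ_s = sin 23.44° × sin 358.8° = -0.00833, so δ = -0.477°.
cos H₀ = −tan(+9.9°) tan(-0.477°) = 0.0015, H₀ = 1.5693 rad.
Bracket: H₀ sin φ sin δ + cos φ cos δ sin H₀ = 1.5693×0.17193×-0.00833 + 0.98511×0.99997×1.00000 = -0.002248 + 0.985080 = 0.982832.
Inverse-square distance factor (a/d)² = 0.9524² = 0.907066.
Q̄ = (S₀/π) × 0.907066 × [bracket] = (1361/π) × 0.907066 × 0.982832 = 386.2 W/m².

Q̄ ≈ 386 W/m²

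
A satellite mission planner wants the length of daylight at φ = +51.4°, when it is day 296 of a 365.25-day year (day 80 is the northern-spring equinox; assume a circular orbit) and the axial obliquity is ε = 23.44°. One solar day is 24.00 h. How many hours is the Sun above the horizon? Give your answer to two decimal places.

9.85 h

Solar longitude: λ_s = 360° × (296 − 80)/365.25 = 212.895°.
sin δ = sin 23.44° × sin 212.895° = -0.21604, so δ = -12.477°.
cos H₀ = −tan φ · tan δ = −tan(+51.4°) × tan(-12.477°) = 0.2772, so H₀ = 1.2899 rad = 73.91°.
Daylight = 2H₀/(2π) × 24.00 h = (1.2899/π) × 24.00 = 9.85 h.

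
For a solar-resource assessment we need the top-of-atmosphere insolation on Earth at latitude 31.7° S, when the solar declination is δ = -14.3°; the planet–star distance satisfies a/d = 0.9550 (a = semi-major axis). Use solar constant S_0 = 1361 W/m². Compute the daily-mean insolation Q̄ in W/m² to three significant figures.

cos h₀ = −tan(-31.7°) tan(-14.300°) = -0.1574, h₀ = 1.7289 rad.
Bracket: h₀ sin ϕ sin δ + cos ϕ cos δ sin h₀ = 1.7289×-0.52547×-0.24700 + 0.85081×0.96902×0.98753 = 0.224396 + 0.814171 = 1.038567.
Inverse-square distance factor (a/d)² = 0.9550² = 0.912025.
Q̄ = (S_0/π) × 0.912025 × [bracket] = (1361/π) × 0.912025 × 1.038567 = 410.3 W/m².

Q̄ ≈ 410 W/m²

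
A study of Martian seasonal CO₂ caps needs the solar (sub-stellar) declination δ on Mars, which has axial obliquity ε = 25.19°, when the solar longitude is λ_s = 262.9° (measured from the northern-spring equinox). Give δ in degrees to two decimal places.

sin δ = sin ε · sin λ_s = sin 25.19° × sin 262.9° = -0.422358.
δ = arcsin(-0.422358) = -24.98°.

δ = -24.98°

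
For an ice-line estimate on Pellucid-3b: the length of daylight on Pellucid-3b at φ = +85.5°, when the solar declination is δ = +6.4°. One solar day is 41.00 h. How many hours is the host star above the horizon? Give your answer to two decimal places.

41.00 h

Sunrise equation: cos H₀ = −tan φ · tan δ = -1.4252 ≤ −1, so the host star never sets (polar day) and H₀ = π.
Daylight = 2H₀/(2π) × 41.00 h = (3.1416/π) × 41.00 = 41.00 h.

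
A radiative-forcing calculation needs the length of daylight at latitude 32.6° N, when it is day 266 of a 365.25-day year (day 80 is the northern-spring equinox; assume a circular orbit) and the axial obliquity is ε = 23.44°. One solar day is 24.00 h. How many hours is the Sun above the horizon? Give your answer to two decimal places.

11.89 h

Solar longitude: λ_s = 360° × (266 − 80)/365.25 = 183.326°.
sin δ = sin 23.44° × sin 183.326° = -0.02308, so δ = -1.323°.
cos H₀ = −tan φ · tan δ = −tan(+32.6°) × tan(-1.323°) = 0.0148, so H₀ = 1.5560 rad = 89.15°.
Daylight = 2H₀/(2π) × 24.00 h = (1.5560/π) × 24.00 = 11.89 h.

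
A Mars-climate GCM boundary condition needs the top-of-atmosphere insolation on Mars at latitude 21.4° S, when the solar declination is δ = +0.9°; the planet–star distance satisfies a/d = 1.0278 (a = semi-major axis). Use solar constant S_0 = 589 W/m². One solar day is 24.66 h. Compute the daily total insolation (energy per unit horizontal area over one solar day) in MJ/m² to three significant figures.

16.2 MJ/m²

cos h₀ = −tan(-21.4°) tan(+0.900°) = 0.0062, h₀ = 1.5646 rad.
Bracket: h₀ sin ϕ sin δ + cos ϕ cos δ sin h₀ = 1.5646×-0.36488×0.01571 + 0.93106×0.99988×0.99998 = -0.008969 + 0.930930 = 0.921961.
Inverse-square distance factor (a/d)² = 1.0278² = 1.056373.
Q̄ = (S_0/π) × 1.056373 × [bracket] = (589/π) × 1.056373 × 0.921961 = 182.60 W/m².
Daily total = Q̄ × 24.66 h × 3600 s/h = 182.60 × 24.66 × 3600 / 10⁶ = 16.21 MJ/m².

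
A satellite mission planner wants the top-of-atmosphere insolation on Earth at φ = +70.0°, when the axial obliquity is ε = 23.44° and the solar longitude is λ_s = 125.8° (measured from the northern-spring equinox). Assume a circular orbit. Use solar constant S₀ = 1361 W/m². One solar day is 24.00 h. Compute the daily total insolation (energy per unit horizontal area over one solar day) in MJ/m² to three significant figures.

35.8 MJ/m²

Solar declination: sin δ = sin ε · sin λ_s = sin 23.44° × sin 125.8° = 0.32263, so δ = +18.822°.
cos H₀ = −tan(+70.0°) tan(+18.822°) = -0.9365, H₀ = 2.7833 rad.
Bracket: H₀ sin φ sin δ + cos φ cos δ sin H₀ = 2.7833×0.93969×0.32263 + 0.34202×0.94652×0.35066 = 0.843819 + 0.113519 = 0.957338.
Q̄ = (S₀/π) × [bracket] = (1361/π) × 0.957338 = 414.74 W/m².
Daily total = Q̄ × 24.00 h × 3600 s/h = 414.74 × 24.00 × 3600 / 10⁶ = 35.83 MJ/m².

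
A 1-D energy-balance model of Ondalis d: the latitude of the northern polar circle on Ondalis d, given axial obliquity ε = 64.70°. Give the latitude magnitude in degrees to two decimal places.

The polar circle is the lowest latitude that experiences at least one full rotation of continuous daylight at the northern-summer solstice; it lies at |φ| = 90° − ε = 90° − 64.70° = 25.30°.

25.30°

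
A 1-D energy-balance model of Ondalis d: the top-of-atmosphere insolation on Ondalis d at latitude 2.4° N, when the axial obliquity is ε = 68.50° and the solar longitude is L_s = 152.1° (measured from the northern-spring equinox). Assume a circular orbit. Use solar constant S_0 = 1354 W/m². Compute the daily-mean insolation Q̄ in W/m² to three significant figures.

Q̄ ≈ 400 W/m²

Solar declination: sin δ = sin ε · sin L_s = sin 68.50° × sin 152.1° = 0.43537, so δ = +25.809°.
cos h₀ = −tan(+2.4°) tan(+25.809°) = -0.0203, h₀ = 1.5911 rad.
Bracket: h₀ sin ϕ sin δ + cos ϕ cos δ sin h₀ = 1.5911×0.04188×0.43537 + 0.99912×0.90025×0.99979 = 0.029011 + 0.899269 = 0.928280.
Q̄ = (S_0/π) × [bracket] = (1354/π) × 0.928280 = 400.1 W/m².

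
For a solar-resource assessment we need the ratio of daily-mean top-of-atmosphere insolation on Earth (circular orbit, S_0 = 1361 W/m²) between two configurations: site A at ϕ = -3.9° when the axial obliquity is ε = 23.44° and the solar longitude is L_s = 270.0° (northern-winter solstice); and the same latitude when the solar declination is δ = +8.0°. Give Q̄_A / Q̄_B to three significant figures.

— Configuration A (ϕ=-3.9°):
Solar declination: sin δ = sin ε · sin L_s = sin 23.44° × sin 270.0° = -0.39779, so δ = -23.440°.
cos h₀ = −tan(-3.9°) tan(-23.440°) = -0.0296, h₀ = 1.6004 rad.
Bracket: h₀ sin ϕ sin δ + cos ϕ cos δ sin h₀ = 1.6004×-0.06802×-0.39779 + 0.99768×0.91748×0.99956 = 0.043303 + 0.914949 = 0.958252.
Q̄ = (S_0/π) × [bracket] = (1361/π) × 0.958252 = 415.13 W/m².
— Configuration B (ϕ=-3.9°):
cos h₀ = −tan(-3.9°) tan(+8.000°) = 0.0096, h₀ = 1.5612 rad.
Bracket: h₀ sin ϕ sin δ + cos ϕ cos δ sin h₀ = 1.5612×-0.06802×0.13917 + 0.99768×0.99027×0.99995 = -0.014779 + 0.987923 = 0.973144.
Q̄ = (S_0/π) × [bracket] = (1361/π) × 0.973144 = 421.59 W/m².
Ratio Q̄_A / Q̄_B = 415.13 / 421.59 = 0.9847.

Q̄_A / Q̄_B ≈ 0.985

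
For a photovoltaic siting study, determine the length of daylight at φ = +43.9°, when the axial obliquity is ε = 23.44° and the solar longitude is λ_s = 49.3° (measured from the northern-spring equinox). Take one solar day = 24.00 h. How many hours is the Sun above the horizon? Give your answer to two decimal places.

14.36 h

Solar declination: sin δ = sin ε · sin λ_s = sin 23.44° × sin 49.3° = 0.30158, so δ = +17.552°.
cos H₀ = −tan φ · tan δ = −tan(+43.9°) × tan(+17.552°) = -0.3044, so H₀ = 1.8801 rad = 107.72°.
Daylight = 2H₀/(2π) × 24.00 h = (1.8801/π) × 24.00 = 14.36 h.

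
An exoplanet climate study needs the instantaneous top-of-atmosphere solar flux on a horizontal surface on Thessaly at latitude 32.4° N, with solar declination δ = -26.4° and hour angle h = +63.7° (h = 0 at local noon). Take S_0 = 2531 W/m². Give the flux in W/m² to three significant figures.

cos θ_z = sin ϕ sin δ + cos ϕ cos δ cos h = -0.238247 + 0.335083 = 0.096836.
Flux = S_0 · cos θ_z = 2531 × 0.096836 = 245.1 W/m².

245 W/m²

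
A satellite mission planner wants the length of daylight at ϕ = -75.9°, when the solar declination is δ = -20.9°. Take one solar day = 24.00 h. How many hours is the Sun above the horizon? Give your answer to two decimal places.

Sunrise equation: cos h₀ = −tan ϕ · tan δ = -1.5203 ≤ −1, so the Sun never sets (polar day) and h₀ = π.
Daylight = 2h₀/(2π) × 24.00 h = (3.1416/π) × 24.00 = 24.00 h.

24.00 h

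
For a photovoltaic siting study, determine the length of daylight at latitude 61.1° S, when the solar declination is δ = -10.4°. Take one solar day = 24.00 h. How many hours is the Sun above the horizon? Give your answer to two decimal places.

14.59 h

cos H₀ = −tan φ · tan δ = −tan(-61.1°) × tan(-10.400°) = -0.3325, so H₀ = 1.9097 rad = 109.42°.
Daylight = 2H₀/(2π) × 24.00 h = (1.9097/π) × 24.00 = 14.59 h.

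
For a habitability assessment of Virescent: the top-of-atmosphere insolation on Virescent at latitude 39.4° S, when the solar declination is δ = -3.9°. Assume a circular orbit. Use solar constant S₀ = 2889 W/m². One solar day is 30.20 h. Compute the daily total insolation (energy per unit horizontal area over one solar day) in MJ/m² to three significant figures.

cos H₀ = −tan(-39.4°) tan(-3.900°) = -0.0560, H₀ = 1.6268 rad.
Bracket: H₀ sin φ sin δ + cos φ cos δ sin H₀ = 1.6268×-0.63473×-0.06802 + 0.77273×0.99768×0.99843 = 0.070236 + 0.769727 = 0.839963.
Q̄ = (S₀/π) × [bracket] = (2889/π) × 0.839963 = 772.43 W/m².
Daily total = Q̄ × 30.20 h × 3600 s/h = 772.43 × 30.20 × 3600 / 10⁶ = 83.98 MJ/m².

84.0 MJ/m²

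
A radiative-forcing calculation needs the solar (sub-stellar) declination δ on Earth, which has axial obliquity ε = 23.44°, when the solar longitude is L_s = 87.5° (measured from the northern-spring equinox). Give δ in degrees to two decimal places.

sin δ = sin ε · sin L_s = sin 23.44° × sin 87.5° = 0.397410.
δ = arcsin(0.397410) = +23.42°.

δ = +23.42°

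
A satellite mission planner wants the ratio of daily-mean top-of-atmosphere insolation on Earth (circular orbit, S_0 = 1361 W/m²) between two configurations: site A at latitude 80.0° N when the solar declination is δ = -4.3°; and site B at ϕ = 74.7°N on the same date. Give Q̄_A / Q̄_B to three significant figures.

— Configuration A (ϕ=+80.0°):
cos h₀ = −tan(+80.0°) tan(-4.300°) = 0.4264, h₀ = 1.1303 rad.
Bracket: h₀ sin ϕ sin δ + cos ϕ cos δ sin h₀ = 1.1303×0.98481×-0.07498 + 0.17365×0.99719×0.90452 = -0.083463 + 0.156629 = 0.073166.
Q̄ = (S_0/π) × [bracket] = (1361/π) × 0.073166 = 31.697 W/m².
— Configuration B (ϕ=+74.7°):
cos h₀ = −tan(+74.7°) tan(-4.300°) = 0.2748, h₀ = 1.2924 rad.
Bracket: h₀ sin ϕ sin δ + cos ϕ cos δ sin h₀ = 1.2924×0.96456×-0.07498 + 0.26387×0.99719×0.96149 = -0.093470 + 0.252995 = 0.159525.
Q̄ = (S_0/π) × [bracket] = (1361/π) × 0.159525 = 69.109 W/m².
Ratio Q̄_A / Q̄_B = 31.697 / 69.109 = 0.4587.

Q̄_A / Q̄_B ≈ 0.459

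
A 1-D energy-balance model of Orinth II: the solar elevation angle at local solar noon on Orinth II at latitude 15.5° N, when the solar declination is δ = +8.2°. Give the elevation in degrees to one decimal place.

82.7°

At local noon the hour angle is zero, so the zenith angle equals |ϕ − δ| = |+15.5° − (+8.200°)| = 7.300°.
Elevation = 90° − 7.300° = 82.7°.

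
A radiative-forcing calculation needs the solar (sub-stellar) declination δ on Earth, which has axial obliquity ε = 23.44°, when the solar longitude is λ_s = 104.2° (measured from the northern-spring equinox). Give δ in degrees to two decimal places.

sin δ = sin ε · sin λ_s = sin 23.44° × sin 104.2° = 0.385634.
δ = arcsin(0.385634) = +22.68°.

δ = +22.68°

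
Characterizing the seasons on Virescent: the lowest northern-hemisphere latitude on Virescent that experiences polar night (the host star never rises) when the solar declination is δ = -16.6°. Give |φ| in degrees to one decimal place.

|φ| = 73.4°

Polar night requires cos H₀ = −tan φ tan δ ≥ 1, i.e. tan φ tan δ ≤ −1.
The boundary is |tan φ| · |tan δ| = 1, so |φ| = 90° − |δ| = 90° − 16.6° = 73.4° in the northern hemisphere.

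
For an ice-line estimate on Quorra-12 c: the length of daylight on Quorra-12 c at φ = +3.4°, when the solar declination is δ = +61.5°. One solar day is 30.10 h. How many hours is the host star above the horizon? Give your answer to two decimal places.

16.10 h

cos H₀ = −tan φ · tan δ = −tan(+3.4°) × tan(+61.500°) = -0.1094, so H₀ = 1.6804 rad = 96.28°.
Daylight = 2H₀/(2π) × 30.10 h = (1.6804/π) × 30.10 = 16.10 h.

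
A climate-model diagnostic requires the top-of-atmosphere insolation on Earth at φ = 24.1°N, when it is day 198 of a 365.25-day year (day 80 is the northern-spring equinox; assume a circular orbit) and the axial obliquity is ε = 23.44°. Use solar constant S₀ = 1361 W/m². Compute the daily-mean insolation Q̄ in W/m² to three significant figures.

Solar longitude: λ_s = 360° × (198 − 80)/365.25 = 116.304°.
sin δ = sin 23.44° × sin 116.304° = 0.35660, so δ = +20.892°.
cos H₀ = −tan(+24.1°) tan(+20.892°) = -0.1707, H₀ = 1.7424 rad.
Bracket: H₀ sin φ sin δ + cos φ cos δ sin H₀ = 1.7424×0.40833×0.35660 + 0.91283×0.93426×0.98532 = 0.253712 + 0.840301 = 1.094013.
Q̄ = (S₀/π) × [bracket] = (1361/π) × 1.094013 = 473.9 W/m².

Q̄ ≈ 474 W/m²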